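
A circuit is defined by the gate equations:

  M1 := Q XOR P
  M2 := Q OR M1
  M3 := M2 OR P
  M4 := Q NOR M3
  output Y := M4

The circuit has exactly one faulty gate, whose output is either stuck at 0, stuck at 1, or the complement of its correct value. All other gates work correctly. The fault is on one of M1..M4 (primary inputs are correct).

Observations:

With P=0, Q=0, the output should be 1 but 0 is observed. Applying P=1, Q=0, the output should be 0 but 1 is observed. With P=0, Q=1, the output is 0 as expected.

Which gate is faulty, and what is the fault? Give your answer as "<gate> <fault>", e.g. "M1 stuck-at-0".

Fault-free values for test 1 (P=0, Q=0): M1=0, M2=0, M3=0, M4=1, giving Y=1. Observed 0.
Test 1: faults giving observed 0 are {M1 stuck-at-1, M1 inverted output, M2 stuck-at-1, M2 inverted output, M3 stuck-at-1, M3 inverted output, M4 stuck-at-0, M4 inverted output}.
Test 2 (P=1, Q=0): fault-free M1=1, M2=1, M3=1, M4=0 → 0; observed 1. Eliminates M1 stuck-at-1, M1 inverted output, M2 stuck-at-1, M2 inverted output, M3 stuck-at-1, M4 stuck-at-0.
Test 3 (P=0, Q=1): fault-free M1=1, M2=1, M3=1, M4=0 → 0; observed 0. Eliminates M4 inverted output.
Only M3 inverted output is consistent with every test.

M3 inverted output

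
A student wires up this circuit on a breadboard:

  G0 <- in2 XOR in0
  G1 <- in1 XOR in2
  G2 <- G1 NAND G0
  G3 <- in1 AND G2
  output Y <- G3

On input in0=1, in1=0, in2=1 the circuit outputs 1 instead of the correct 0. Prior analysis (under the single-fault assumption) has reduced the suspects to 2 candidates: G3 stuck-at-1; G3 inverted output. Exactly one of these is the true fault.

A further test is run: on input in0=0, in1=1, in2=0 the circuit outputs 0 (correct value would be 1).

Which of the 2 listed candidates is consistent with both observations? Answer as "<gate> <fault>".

G3 inverted output

Evaluate each candidate on input in0=0, in1=1, in2=0:
  G3 stuck-at-1: G0=0, G1=1, G2=1, G3=1 [stuck-at-1] → 1 — eliminated
  G3 inverted output: G0=0, G1=1, G2=1, G3=0 [inverted output] → 0 — matches
Only G3 inverted output reproduces the observed 0.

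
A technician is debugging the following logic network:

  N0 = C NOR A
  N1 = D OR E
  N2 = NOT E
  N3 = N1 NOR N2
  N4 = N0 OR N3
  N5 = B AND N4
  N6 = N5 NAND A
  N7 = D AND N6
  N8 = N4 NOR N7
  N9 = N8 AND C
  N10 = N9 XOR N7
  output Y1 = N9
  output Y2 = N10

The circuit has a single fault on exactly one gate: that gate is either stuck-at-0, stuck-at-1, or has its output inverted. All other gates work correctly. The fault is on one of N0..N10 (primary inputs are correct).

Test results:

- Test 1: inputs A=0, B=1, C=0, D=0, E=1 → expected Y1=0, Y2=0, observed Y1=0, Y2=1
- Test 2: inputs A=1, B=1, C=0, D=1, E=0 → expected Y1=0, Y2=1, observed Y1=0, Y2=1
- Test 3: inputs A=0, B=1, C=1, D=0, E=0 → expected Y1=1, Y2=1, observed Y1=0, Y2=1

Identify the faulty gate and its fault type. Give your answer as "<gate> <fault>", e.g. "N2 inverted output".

Fault-free values for test 1 (A=0, B=1, C=0, D=0, E=1): N0=1, N1=1, N2=0, N3=0, N4=1, N5=1, N6=1, N7=0, N8=0, N9=0, N10=0, giving Y1=0, Y2=0. Observed Y1=0, Y2=1.
Test 1: faults giving observed Y1=0, Y2=1 are {N7 stuck-at-1, N7 inverted output, N10 stuck-at-1, N10 inverted output}.
Test 2 (A=1, B=1, C=0, D=1, E=0): fault-free N0=0, N1=1, N2=1, N3=0, N4=0, N5=0, N6=1, N7=1, N8=0, N9=0, N10=1 → Y1=0, Y2=1; observed Y1=0, Y2=1. Eliminates N7 inverted output, N10 inverted output.
Test 3 (A=0, B=1, C=1, D=0, E=0): fault-free N0=0, N1=0, N2=1, N3=0, N4=0, N5=0, N6=1, N7=0, N8=1, N9=1, N10=1 → Y1=1, Y2=1; observed Y1=0, Y2=1. Eliminates N10 stuck-at-1.
Only N7 stuck-at-1 is consistent with every test.

N7 stuck-at-1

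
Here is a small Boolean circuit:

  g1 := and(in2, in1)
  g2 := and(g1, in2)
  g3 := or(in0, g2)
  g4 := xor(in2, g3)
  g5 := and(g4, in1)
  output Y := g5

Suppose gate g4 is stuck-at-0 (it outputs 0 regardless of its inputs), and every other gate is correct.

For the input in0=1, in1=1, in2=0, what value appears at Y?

Propagate with g4 forced: g1=0, g2=0, g3=1, g4=0 [stuck-at-0], g5=0.
So Y = 0. (Without the fault it would be 1.)

0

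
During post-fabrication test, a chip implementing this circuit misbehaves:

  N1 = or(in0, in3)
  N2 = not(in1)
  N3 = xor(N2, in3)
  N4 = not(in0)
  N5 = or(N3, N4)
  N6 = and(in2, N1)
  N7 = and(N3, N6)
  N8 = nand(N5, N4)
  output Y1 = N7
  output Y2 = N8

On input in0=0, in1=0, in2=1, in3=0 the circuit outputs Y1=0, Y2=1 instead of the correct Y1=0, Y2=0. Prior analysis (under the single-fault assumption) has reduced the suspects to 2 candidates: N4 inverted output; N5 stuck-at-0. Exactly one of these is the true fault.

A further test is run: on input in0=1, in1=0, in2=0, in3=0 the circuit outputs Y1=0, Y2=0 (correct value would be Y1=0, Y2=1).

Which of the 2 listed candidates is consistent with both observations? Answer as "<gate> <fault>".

N4 inverted output

Evaluate each candidate on input in0=1, in1=0, in2=0, in3=0:
  N4 inverted output: N1=1, N2=1, N3=1, N4=1 [inverted output], N5=1, N6=0, N7=0, N8=0 → Y1=0, Y2=0 — matches
  N5 stuck-at-0: N1=1, N2=1, N3=1, N4=0, N5=0 [stuck-at-0], N6=0, N7=0, N8=1 → Y1=0, Y2=1 — eliminated
Only N4 inverted output reproduces the observed Y1=0, Y2=0.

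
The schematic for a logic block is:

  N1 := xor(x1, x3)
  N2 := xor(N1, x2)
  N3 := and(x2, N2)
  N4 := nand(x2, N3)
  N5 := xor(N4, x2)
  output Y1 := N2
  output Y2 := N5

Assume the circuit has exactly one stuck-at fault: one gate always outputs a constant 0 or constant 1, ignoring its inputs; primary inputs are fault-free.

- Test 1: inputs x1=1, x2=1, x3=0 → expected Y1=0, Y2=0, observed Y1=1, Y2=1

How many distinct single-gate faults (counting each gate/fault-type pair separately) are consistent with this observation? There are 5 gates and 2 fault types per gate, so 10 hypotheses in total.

Fault-free: N1=1, N2=0, N3=0, N4=1, N5=0 → Y1=0, Y2=0. Observed Y1=1, Y2=1.
  N1 stuck-at-0: output Y1=1, Y2=1 ✓
  N1 stuck-at-1: output Y1=0, Y2=0 ✗
  N2 stuck-at-0: output Y1=0, Y2=0 ✗
  N2 stuck-at-1: output Y1=1, Y2=1 ✓
  N3 stuck-at-0: output Y1=0, Y2=0 ✗
  N3 stuck-at-1: output Y1=0, Y2=1 ✗
  N4 stuck-at-0: output Y1=0, Y2=1 ✗
  N4 stuck-at-1: output Y1=0, Y2=0 ✗
  N5 stuck-at-0: output Y1=0, Y2=0 ✗
  N5 stuck-at-1: output Y1=0, Y2=1 ✗
Consistent faults: {N1 stuck-at-0, N2 stuck-at-1} — 2 in all.

2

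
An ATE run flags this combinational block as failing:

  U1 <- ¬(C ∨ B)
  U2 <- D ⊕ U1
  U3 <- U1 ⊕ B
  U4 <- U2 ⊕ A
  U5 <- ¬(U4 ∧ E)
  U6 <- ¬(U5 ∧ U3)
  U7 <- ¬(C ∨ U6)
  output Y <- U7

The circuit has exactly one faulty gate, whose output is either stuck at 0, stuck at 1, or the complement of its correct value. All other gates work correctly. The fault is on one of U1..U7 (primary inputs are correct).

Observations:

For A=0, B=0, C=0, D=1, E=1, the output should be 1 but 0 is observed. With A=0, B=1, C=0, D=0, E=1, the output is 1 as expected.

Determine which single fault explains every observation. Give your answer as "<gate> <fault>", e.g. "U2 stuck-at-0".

U1 stuck-at-0

Fault-free values for test 1 (A=0, B=0, C=0, D=1, E=1): U1=1, U2=0, U3=1, U4=0, U5=1, U6=0, U7=1, giving Y=1. Observed 0.
Test 1: faults giving observed 0 are {U1 stuck-at-0, U1 inverted output, U2 stuck-at-1, U2 inverted output, U3 stuck-at-0, U3 inverted output, U4 stuck-at-1, U4 inverted output, U5 stuck-at-0, U5 inverted output, U6 stuck-at-1, U6 inverted output, U7 stuck-at-0, U7 inverted output}.
Test 2 (A=0, B=1, C=0, D=0, E=1): fault-free U1=0, U2=0, U3=1, U4=0, U5=1, U6=0, U7=1 → 1; observed 1. Eliminates U1 inverted output, U2 stuck-at-1, U2 inverted output, U3 stuck-at-0, U3 inverted output, U4 stuck-at-1, U4 inverted output, U5 stuck-at-0, U5 inverted output, U6 stuck-at-1, U6 inverted output, U7 stuck-at-0, U7 inverted output.
Only U1 stuck-at-0 is consistent with every test.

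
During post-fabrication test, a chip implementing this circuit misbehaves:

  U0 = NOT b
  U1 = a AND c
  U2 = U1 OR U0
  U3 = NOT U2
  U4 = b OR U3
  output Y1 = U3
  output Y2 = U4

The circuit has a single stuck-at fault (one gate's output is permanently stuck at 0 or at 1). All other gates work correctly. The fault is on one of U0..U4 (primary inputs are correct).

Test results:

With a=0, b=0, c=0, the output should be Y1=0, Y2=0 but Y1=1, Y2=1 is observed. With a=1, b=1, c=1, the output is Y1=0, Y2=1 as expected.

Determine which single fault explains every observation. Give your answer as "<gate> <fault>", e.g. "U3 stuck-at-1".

U0 stuck-at-0

Fault-free values for test 1 (a=0, b=0, c=0): U0=1, U1=0, U2=1, U3=0, U4=0, giving Y1=0, Y2=0. Observed Y1=1, Y2=1.
Test 1: faults giving observed Y1=1, Y2=1 are {U0 stuck-at-0, U2 stuck-at-0, U3 stuck-at-1}.
Test 2 (a=1, b=1, c=1): fault-free U0=0, U1=1, U2=1, U3=0, U4=1 → Y1=0, Y2=1; observed Y1=0, Y2=1. Eliminates U2 stuck-at-0, U3 stuck-at-1.
Only U0 stuck-at-0 is consistent with every test.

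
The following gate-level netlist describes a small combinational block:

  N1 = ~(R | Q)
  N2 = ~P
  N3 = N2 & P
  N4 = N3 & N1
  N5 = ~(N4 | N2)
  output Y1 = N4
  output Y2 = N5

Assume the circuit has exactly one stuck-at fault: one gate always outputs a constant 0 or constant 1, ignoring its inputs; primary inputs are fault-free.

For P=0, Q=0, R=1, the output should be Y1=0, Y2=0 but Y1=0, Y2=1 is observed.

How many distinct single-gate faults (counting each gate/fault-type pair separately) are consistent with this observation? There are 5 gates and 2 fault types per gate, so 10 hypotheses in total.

2

Fault-free: N1=0, N2=1, N3=0, N4=0, N5=0 → Y1=0, Y2=0. Observed Y1=0, Y2=1.
  N1 stuck-at-0: output Y1=0, Y2=0 ✗
  N1 stuck-at-1: output Y1=0, Y2=0 ✗
  N2 stuck-at-0: output Y1=0, Y2=1 ✓
  N2 stuck-at-1: output Y1=0, Y2=0 ✗
  N3 stuck-at-0: output Y1=0, Y2=0 ✗
  N3 stuck-at-1: output Y1=0, Y2=0 ✗
  N4 stuck-at-0: output Y1=0, Y2=0 ✗
  N4 stuck-at-1: output Y1=1, Y2=0 ✗
  N5 stuck-at-0: output Y1=0, Y2=0 ✗
  N5 stuck-at-1: output Y1=0, Y2=1 ✓
Consistent faults: {N2 stuck-at-0, N5 stuck-at-1} — 2 in all.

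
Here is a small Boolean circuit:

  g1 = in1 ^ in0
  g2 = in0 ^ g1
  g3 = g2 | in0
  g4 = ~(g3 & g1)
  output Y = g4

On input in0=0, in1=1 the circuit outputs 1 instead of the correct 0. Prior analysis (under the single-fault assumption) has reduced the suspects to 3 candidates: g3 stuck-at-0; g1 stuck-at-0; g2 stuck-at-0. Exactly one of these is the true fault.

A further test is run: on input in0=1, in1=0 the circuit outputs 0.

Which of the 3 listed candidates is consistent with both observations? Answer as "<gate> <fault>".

Evaluate each candidate on input in0=1, in1=0:
  g3 stuck-at-0: g1=1, g2=0, g3=0 [stuck-at-0], g4=1 → 1 — eliminated
  g1 stuck-at-0: g1=0 [stuck-at-0], g2=1, g3=1, g4=1 → 1 — eliminated
  g2 stuck-at-0: g1=1, g2=0 [stuck-at-0], g3=1, g4=0 → 0 — matches
Only g2 stuck-at-0 reproduces the observed 0.

g2 stuck-at-0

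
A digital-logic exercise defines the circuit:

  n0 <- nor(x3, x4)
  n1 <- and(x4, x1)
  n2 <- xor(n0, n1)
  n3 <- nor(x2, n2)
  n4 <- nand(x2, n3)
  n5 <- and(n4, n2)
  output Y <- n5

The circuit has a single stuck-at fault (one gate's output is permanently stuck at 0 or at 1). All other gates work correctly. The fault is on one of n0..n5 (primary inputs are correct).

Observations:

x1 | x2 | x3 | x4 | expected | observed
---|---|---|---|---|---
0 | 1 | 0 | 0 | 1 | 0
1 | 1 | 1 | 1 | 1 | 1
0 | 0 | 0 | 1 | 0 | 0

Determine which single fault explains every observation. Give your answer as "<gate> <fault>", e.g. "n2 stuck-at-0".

n0 stuck-at-0

Fault-free values for test 1 (x1=0, x2=1, x3=0, x4=0): n0=1, n1=0, n2=1, n3=0, n4=1, n5=1, giving Y=1. Observed 0.
Test 1: faults giving observed 0 are {n0 stuck-at-0, n1 stuck-at-1, n2 stuck-at-0, n3 stuck-at-1, n4 stuck-at-0, n5 stuck-at-0}.
Test 2 (x1=1, x2=1, x3=1, x4=1): fault-free n0=0, n1=1, n2=1, n3=0, n4=1, n5=1 → 1; observed 1. Eliminates n2 stuck-at-0, n3 stuck-at-1, n4 stuck-at-0, n5 stuck-at-0.
Test 3 (x1=0, x2=0, x3=0, x4=1): fault-free n0=0, n1=0, n2=0, n3=1, n4=1, n5=0 → 0; observed 0. Eliminates n1 stuck-at-1.
Only n0 stuck-at-0 is consistent with every test.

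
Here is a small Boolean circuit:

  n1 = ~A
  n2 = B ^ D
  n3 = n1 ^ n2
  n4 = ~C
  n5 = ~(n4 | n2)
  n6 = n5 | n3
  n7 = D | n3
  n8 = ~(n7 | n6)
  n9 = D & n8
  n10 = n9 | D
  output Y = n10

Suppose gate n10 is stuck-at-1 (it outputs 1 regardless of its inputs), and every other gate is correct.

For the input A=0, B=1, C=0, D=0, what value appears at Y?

Propagate with n10 forced: n1=1, n2=1, n3=0, n4=1, n5=0, n6=0, n7=0, n8=1, n9=0, n10=1 [stuck-at-1].
So Y = 1. (Without the fault it would be 0.)

1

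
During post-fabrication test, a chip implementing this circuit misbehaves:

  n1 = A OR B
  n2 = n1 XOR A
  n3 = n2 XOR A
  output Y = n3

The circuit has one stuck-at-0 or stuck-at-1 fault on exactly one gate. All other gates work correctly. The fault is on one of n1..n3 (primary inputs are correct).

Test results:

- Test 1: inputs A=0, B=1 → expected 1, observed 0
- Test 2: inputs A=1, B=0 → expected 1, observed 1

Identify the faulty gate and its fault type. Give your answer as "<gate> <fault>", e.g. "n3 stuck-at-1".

n2 stuck-at-0

Fault-free values for test 1 (A=0, B=1): n1=1, n2=1, n3=1, giving Y=1. Observed 0.
Test 1: faults giving observed 0 are {n1 stuck-at-0, n2 stuck-at-0, n3 stuck-at-0}.
Test 2 (A=1, B=0): fault-free n1=1, n2=0, n3=1 → 1; observed 1. Eliminates n1 stuck-at-0, n3 stuck-at-0.
Only n2 stuck-at-0 is consistent with every test.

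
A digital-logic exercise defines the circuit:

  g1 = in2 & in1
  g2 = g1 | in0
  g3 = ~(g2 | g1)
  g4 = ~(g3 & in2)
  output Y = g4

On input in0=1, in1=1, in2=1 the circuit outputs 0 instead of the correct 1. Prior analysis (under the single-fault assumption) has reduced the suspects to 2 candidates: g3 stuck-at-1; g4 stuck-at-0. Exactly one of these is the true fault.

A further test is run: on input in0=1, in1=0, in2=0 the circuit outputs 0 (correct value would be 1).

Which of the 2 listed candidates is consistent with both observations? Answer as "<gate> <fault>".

Evaluate each candidate on input in0=1, in1=0, in2=0:
  g3 stuck-at-1: g1=0, g2=1, g3=1 [stuck-at-1], g4=1 → 1 — eliminated
  g4 stuck-at-0: g1=0, g2=1, g3=0, g4=0 [stuck-at-0] → 0 — matches
Only g4 stuck-at-0 reproduces the observed 0.

g4 stuck-at-0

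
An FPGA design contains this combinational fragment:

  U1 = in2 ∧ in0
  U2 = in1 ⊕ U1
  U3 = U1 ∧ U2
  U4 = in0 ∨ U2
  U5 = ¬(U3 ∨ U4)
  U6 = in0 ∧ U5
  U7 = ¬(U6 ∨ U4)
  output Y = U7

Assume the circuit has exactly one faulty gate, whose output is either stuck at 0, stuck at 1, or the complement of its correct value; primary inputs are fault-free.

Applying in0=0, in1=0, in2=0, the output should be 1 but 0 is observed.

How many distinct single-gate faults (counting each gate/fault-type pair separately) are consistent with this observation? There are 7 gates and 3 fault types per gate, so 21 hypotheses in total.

10

Fault-free: U1=0, U2=0, U3=0, U4=0, U5=1, U6=0, U7=1 → 1. Observed 0.
  U1: stuck-at-1, inverted output ✓; others ✗
  U2: stuck-at-1, inverted output ✓; others ✗
  U3: none of the 3 fault types match ✗
  U4: stuck-at-1, inverted output ✓; others ✗
  U5: none of the 3 fault types match ✗
  U6: stuck-at-1, inverted output ✓; others ✗
  U7: stuck-at-0, inverted output ✓; others ✗
Consistent faults: {U1 stuck-at-1, U1 inverted output, U2 stuck-at-1, U2 inverted output, U4 stuck-at-1, U4 inverted output, U6 stuck-at-1, U6 inverted output, U7 stuck-at-0, U7 inverted output} — 10 in all.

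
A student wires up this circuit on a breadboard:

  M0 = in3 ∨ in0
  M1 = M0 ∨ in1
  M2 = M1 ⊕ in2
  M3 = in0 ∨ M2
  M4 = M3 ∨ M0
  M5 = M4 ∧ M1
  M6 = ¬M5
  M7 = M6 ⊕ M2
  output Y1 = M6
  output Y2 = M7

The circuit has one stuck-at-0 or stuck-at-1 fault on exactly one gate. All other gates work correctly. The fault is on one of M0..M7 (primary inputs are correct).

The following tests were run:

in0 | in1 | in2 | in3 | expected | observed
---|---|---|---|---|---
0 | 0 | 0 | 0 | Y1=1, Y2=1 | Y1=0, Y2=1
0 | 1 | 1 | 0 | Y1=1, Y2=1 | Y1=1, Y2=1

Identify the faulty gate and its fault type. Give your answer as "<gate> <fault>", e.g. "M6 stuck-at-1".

M1 stuck-at-1

Fault-free values for test 1 (in0=0, in1=0, in2=0, in3=0): M0=0, M1=0, M2=0, M3=0, M4=0, M5=0, M6=1, M7=1, giving Y1=1, Y2=1. Observed Y1=0, Y2=1.
Test 1: faults giving observed Y1=0, Y2=1 are {M0 stuck-at-1, M1 stuck-at-1}.
Test 2 (in0=0, in1=1, in2=1, in3=0): fault-free M0=0, M1=1, M2=0, M3=0, M4=0, M5=0, M6=1, M7=1 → Y1=1, Y2=1; observed Y1=1, Y2=1. Eliminates M0 stuck-at-1.
Only M1 stuck-at-1 is consistent with every test.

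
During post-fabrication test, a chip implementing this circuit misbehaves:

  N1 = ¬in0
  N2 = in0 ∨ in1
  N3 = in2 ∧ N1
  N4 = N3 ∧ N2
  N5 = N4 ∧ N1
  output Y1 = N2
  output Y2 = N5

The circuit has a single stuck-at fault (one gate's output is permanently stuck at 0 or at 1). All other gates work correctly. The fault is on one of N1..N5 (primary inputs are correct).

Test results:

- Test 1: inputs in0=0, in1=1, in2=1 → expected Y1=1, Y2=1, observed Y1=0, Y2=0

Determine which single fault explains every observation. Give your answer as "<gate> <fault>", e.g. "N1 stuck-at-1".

N2 stuck-at-0

Fault-free values for test 1 (in0=0, in1=1, in2=1): N1=1, N2=1, N3=1, N4=1, N5=1, giving Y1=1, Y2=1. Observed Y1=0, Y2=0.
Test 1: faults giving observed Y1=0, Y2=0 are {N2 stuck-at-0}.
Only N2 stuck-at-0 is consistent with every test.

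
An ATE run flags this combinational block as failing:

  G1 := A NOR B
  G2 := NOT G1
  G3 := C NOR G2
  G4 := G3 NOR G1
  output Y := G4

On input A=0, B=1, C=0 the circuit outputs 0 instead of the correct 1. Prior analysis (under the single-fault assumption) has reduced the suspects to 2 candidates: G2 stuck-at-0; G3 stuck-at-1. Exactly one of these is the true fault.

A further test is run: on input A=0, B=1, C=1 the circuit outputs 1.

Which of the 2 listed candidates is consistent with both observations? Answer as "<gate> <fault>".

G2 stuck-at-0

Evaluate each candidate on input A=0, B=1, C=1:
  G2 stuck-at-0: G1=0, G2=0 [stuck-at-0], G3=0, G4=1 → 1 — matches
  G3 stuck-at-1: G1=0, G2=1, G3=1 [stuck-at-1], G4=0 → 0 — eliminated
Only G2 stuck-at-0 reproduces the observed 1.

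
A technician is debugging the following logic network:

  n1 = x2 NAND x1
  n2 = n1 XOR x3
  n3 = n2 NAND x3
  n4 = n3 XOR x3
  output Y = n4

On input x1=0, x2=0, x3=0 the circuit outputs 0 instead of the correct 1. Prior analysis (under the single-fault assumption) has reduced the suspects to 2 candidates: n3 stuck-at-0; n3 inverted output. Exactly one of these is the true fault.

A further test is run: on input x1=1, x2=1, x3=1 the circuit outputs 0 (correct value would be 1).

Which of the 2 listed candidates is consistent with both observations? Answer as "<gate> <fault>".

n3 inverted output

Evaluate each candidate on input x1=1, x2=1, x3=1:
  n3 stuck-at-0: n1=0, n2=1, n3=0 [stuck-at-0], n4=1 → 1 — eliminated
  n3 inverted output: n1=0, n2=1, n3=1 [inverted output], n4=0 → 0 — matches
Only n3 inverted output reproduces the observed 0.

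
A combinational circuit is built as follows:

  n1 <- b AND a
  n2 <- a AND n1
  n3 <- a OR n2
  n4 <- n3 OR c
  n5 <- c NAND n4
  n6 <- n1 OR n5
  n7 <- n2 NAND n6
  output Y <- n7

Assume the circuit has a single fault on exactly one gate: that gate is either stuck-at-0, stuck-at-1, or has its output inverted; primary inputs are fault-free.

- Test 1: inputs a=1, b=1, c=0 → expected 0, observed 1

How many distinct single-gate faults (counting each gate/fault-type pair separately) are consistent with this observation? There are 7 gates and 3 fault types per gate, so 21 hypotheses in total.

Fault-free: n1=1, n2=1, n3=1, n4=1, n5=1, n6=1, n7=0 → 0. Observed 1.
  n1: stuck-at-0, inverted output ✓; others ✗
  n2: stuck-at-0, inverted output ✓; others ✗
  n3: none of the 3 fault types match ✗
  n4: none of the 3 fault types match ✗
  n5: none of the 3 fault types match ✗
  n6: stuck-at-0, inverted output ✓; others ✗
  n7: stuck-at-1, inverted output ✓; others ✗
Consistent faults: {n1 stuck-at-0, n1 inverted output, n2 stuck-at-0, n2 inverted output, n6 stuck-at-0, n6 inverted output, n7 stuck-at-1, n7 inverted output} — 8 in all.

8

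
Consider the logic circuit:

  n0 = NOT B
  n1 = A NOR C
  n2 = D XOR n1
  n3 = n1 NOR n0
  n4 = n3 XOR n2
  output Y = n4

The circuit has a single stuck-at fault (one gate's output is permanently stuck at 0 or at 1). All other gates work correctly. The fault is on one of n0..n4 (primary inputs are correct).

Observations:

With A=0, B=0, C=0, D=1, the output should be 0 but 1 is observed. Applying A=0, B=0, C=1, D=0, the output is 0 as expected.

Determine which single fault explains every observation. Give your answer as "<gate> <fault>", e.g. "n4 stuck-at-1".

n1 stuck-at-0

Fault-free values for test 1 (A=0, B=0, C=0, D=1): n0=1, n1=1, n2=0, n3=0, n4=0, giving Y=0. Observed 1.
Test 1: faults giving observed 1 are {n1 stuck-at-0, n2 stuck-at-1, n3 stuck-at-1, n4 stuck-at-1}.
Test 2 (A=0, B=0, C=1, D=0): fault-free n0=1, n1=0, n2=0, n3=0, n4=0 → 0; observed 0. Eliminates n2 stuck-at-1, n3 stuck-at-1, n4 stuck-at-1.
Only n1 stuck-at-0 is consistent with every test.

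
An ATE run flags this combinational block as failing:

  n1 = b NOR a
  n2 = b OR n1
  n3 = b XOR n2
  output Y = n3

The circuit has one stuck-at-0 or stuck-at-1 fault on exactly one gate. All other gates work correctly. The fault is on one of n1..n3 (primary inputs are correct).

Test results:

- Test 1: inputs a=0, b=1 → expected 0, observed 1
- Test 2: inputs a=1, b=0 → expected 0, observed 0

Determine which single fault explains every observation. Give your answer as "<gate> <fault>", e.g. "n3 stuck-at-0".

Fault-free values for test 1 (a=0, b=1): n1=0, n2=1, n3=0, giving Y=0. Observed 1.
Test 1: faults giving observed 1 are {n2 stuck-at-0, n3 stuck-at-1}.
Test 2 (a=1, b=0): fault-free n1=0, n2=0, n3=0 → 0; observed 0. Eliminates n3 stuck-at-1.
Only n2 stuck-at-0 is consistent with every test.

n2 stuck-at-0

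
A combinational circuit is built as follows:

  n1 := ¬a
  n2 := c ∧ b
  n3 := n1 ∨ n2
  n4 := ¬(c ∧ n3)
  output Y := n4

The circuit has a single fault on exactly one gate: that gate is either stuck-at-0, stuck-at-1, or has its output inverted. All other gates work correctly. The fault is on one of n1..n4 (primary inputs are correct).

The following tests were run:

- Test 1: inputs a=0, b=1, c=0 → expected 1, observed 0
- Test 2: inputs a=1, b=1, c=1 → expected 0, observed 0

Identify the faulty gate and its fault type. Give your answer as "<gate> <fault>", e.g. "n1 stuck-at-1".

n4 stuck-at-0

Fault-free values for test 1 (a=0, b=1, c=0): n1=1, n2=0, n3=1, n4=1, giving Y=1. Observed 0.
Test 1: faults giving observed 0 are {n4 stuck-at-0, n4 inverted output}.
Test 2 (a=1, b=1, c=1): fault-free n1=0, n2=1, n3=1, n4=0 → 0; observed 0. Eliminates n4 inverted output.
Only n4 stuck-at-0 is consistent with every test.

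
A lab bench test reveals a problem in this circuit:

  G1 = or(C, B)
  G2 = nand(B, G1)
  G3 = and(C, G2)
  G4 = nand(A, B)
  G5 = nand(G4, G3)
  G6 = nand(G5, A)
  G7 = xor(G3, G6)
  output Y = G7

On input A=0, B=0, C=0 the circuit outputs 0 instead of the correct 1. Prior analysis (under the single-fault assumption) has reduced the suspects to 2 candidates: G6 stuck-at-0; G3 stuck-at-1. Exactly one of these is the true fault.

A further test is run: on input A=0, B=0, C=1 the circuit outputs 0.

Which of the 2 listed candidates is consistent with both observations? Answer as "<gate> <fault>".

G3 stuck-at-1

Evaluate each candidate on input A=0, B=0, C=1:
  G6 stuck-at-0: G1=1, G2=1, G3=1, G4=1, G5=0, G6=0 [stuck-at-0], G7=1 → 1 — eliminated
  G3 stuck-at-1: G1=1, G2=1, G3=1 [stuck-at-1], G4=1, G5=0, G6=1, G7=0 → 0 — matches
Only G3 stuck-at-1 reproduces the observed 0.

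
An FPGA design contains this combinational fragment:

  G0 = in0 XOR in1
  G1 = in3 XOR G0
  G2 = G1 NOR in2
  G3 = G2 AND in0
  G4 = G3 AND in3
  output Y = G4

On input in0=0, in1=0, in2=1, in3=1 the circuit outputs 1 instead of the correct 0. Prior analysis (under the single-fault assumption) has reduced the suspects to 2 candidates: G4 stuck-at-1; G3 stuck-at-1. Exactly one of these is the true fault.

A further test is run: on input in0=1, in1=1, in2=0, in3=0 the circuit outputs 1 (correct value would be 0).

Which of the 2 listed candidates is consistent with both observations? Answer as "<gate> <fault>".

Evaluate each candidate on input in0=1, in1=1, in2=0, in3=0:
  G4 stuck-at-1: G0=0, G1=0, G2=1, G3=1, G4=1 [stuck-at-1] → 1 — matches
  G3 stuck-at-1: G0=0, G1=0, G2=1, G3=1 [stuck-at-1], G4=0 → 0 — eliminated
Only G4 stuck-at-1 reproduces the observed 1.

G4 stuck-at-1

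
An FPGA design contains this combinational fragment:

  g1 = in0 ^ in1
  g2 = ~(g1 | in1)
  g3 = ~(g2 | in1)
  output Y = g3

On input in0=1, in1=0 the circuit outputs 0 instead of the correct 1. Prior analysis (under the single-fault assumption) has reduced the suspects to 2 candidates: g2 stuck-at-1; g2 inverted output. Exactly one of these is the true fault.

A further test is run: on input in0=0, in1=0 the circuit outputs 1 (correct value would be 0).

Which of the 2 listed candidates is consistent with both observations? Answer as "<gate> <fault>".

g2 inverted output

Evaluate each candidate on input in0=0, in1=0:
  g2 stuck-at-1: g1=0, g2=1 [stuck-at-1], g3=0 → 0 — eliminated
  g2 inverted output: g1=0, g2=0 [inverted output], g3=1 → 1 — matches
Only g2 inverted output reproduces the observed 1.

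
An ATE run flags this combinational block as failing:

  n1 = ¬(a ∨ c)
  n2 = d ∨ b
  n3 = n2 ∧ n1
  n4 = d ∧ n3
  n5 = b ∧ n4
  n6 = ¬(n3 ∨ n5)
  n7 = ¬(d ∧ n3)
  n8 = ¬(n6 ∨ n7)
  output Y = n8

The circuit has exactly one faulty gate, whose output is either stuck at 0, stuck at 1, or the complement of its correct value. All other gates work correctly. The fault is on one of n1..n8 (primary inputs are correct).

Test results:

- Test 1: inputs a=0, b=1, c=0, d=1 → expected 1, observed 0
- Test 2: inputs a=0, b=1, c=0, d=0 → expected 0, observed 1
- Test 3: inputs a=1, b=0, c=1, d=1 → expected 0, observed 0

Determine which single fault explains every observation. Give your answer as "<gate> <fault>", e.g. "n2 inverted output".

Fault-free values for test 1 (a=0, b=1, c=0, d=1): n1=1, n2=1, n3=1, n4=1, n5=1, n6=0, n7=0, n8=1, giving Y=1. Observed 0.
Test 1: faults giving observed 0 are {n1 stuck-at-0, n1 inverted output, n2 stuck-at-0, n2 inverted output, n3 stuck-at-0, n3 inverted output, n6 stuck-at-1, n6 inverted output, n7 stuck-at-1, n7 inverted output, n8 stuck-at-0, n8 inverted output}.
Test 2 (a=0, b=1, c=0, d=0): fault-free n1=1, n2=1, n3=1, n4=0, n5=0, n6=0, n7=1, n8=0 → 0; observed 1. Eliminates n1 stuck-at-0, n1 inverted output, n2 stuck-at-0, n2 inverted output, n3 stuck-at-0, n3 inverted output, n6 stuck-at-1, n6 inverted output, n7 stuck-at-1, n8 stuck-at-0.
Test 3 (a=1, b=0, c=1, d=1): fault-free n1=0, n2=1, n3=0, n4=0, n5=0, n6=1, n7=1, n8=0 → 0; observed 0. Eliminates n8 inverted output.
Only n7 inverted output is consistent with every test.

n7 inverted output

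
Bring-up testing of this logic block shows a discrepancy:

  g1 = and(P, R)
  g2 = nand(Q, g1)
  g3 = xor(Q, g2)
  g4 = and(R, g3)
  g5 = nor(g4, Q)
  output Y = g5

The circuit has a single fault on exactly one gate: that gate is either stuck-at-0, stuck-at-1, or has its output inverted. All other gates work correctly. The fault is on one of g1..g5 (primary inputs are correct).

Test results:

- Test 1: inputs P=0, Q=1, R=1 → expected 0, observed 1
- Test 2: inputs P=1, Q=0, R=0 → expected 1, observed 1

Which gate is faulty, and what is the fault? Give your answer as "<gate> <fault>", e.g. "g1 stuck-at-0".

g5 stuck-at-1

Fault-free values for test 1 (P=0, Q=1, R=1): g1=0, g2=1, g3=0, g4=0, g5=0, giving Y=0. Observed 1.
Test 1: faults giving observed 1 are {g5 stuck-at-1, g5 inverted output}.
Test 2 (P=1, Q=0, R=0): fault-free g1=0, g2=1, g3=1, g4=0, g5=1 → 1; observed 1. Eliminates g5 inverted output.
Only g5 stuck-at-1 is consistent with every test.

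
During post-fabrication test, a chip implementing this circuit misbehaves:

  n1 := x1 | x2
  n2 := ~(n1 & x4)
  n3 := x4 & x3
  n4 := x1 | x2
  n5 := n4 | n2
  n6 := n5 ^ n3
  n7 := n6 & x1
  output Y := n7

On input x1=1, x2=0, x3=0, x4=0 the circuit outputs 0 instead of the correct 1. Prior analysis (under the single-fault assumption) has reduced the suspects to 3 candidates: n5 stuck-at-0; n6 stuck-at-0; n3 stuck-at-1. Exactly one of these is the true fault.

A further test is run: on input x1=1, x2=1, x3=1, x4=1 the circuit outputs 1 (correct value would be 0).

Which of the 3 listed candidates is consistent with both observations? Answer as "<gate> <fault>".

Evaluate each candidate on input x1=1, x2=1, x3=1, x4=1:
  n5 stuck-at-0: n1=1, n2=0, n3=1, n4=1, n5=0 [stuck-at-0], n6=1, n7=1 → 1 — matches
  n6 stuck-at-0: n1=1, n2=0, n3=1, n4=1, n5=1, n6=0 [stuck-at-0], n7=0 → 0 — eliminated
  n3 stuck-at-1: n1=1, n2=0, n3=1 [stuck-at-1], n4=1, n5=1, n6=0, n7=0 → 0 — eliminated
Only n5 stuck-at-0 reproduces the observed 1.

n5 stuck-at-0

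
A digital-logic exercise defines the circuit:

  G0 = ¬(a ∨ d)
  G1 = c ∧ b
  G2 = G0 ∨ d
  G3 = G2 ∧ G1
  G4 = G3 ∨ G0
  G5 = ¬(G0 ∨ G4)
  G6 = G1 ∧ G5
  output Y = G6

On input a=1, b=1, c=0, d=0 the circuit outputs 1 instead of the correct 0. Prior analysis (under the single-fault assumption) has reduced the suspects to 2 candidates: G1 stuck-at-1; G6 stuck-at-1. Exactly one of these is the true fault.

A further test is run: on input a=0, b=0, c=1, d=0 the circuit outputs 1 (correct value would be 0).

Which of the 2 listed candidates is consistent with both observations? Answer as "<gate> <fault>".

Evaluate each candidate on input a=0, b=0, c=1, d=0:
  G1 stuck-at-1: G0=1, G1=1 [stuck-at-1], G2=1, G3=1, G4=1, G5=0, G6=0 → 0 — eliminated
  G6 stuck-at-1: G0=1, G1=0, G2=1, G3=0, G4=1, G5=0, G6=1 [stuck-at-1] → 1 — matches
Only G6 stuck-at-1 reproduces the observed 1.

G6 stuck-at-1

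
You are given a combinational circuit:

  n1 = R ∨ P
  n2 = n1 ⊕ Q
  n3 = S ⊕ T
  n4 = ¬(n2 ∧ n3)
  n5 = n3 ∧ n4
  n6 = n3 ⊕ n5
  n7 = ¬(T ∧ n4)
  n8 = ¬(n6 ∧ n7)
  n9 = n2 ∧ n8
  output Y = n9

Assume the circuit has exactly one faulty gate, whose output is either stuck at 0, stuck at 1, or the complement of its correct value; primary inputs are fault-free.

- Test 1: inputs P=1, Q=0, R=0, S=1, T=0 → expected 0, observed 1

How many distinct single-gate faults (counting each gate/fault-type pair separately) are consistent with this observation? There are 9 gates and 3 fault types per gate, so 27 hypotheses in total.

14

Fault-free: n1=1, n2=1, n3=1, n4=0, n5=0, n6=1, n7=1, n8=0, n9=0 → 0. Observed 1.
  n1: none of the 3 fault types match ✗
  n2: none of the 3 fault types match ✗
  n3: stuck-at-0, inverted output ✓; others ✗
  n4: stuck-at-1, inverted output ✓; others ✗
  n5: stuck-at-1, inverted output ✓; others ✗
  n6: stuck-at-0, inverted output ✓; others ✗
  n7: stuck-at-0, inverted output ✓; others ✗
  n8: stuck-at-1, inverted output ✓; others ✗
  n9: stuck-at-1, inverted output ✓; others ✗
Consistent faults: {n3 stuck-at-0, n3 inverted output, n4 stuck-at-1, n4 inverted output, n5 stuck-at-1, n5 inverted output, n6 stuck-at-0, n6 inverted output, n7 stuck-at-0, n7 inverted output, n8 stuck-at-1, n8 inverted output, n9 stuck-at-1, n9 inverted output} — 14 in all.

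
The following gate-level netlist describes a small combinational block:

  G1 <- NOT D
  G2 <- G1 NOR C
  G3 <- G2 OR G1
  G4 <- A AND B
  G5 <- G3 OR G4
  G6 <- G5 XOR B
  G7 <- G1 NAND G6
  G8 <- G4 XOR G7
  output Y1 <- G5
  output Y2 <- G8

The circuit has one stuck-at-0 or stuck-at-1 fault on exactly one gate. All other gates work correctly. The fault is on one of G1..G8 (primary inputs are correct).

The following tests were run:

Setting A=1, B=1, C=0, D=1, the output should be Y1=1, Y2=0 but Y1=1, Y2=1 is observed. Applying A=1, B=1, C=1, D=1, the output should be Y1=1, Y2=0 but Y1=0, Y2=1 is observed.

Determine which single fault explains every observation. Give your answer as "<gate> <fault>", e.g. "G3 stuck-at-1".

Fault-free values for test 1 (A=1, B=1, C=0, D=1): G1=0, G2=1, G3=1, G4=1, G5=1, G6=0, G7=1, G8=0, giving Y1=1, Y2=0. Observed Y1=1, Y2=1.
Test 1: faults giving observed Y1=1, Y2=1 are {G4 stuck-at-0, G7 stuck-at-0, G8 stuck-at-1}.
Test 2 (A=1, B=1, C=1, D=1): fault-free G1=0, G2=0, G3=0, G4=1, G5=1, G6=0, G7=1, G8=0 → Y1=1, Y2=0; observed Y1=0, Y2=1. Eliminates G7 stuck-at-0, G8 stuck-at-1.
Only G4 stuck-at-0 is consistent with every test.

G4 stuck-at-0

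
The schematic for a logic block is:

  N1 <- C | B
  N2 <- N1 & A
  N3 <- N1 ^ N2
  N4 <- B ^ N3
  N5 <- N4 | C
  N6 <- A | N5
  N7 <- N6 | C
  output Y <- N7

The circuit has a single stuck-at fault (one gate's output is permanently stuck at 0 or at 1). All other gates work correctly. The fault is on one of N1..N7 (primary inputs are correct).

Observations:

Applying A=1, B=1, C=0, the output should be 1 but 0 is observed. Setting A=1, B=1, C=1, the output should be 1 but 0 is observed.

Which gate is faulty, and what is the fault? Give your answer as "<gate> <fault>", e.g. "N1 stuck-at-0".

N7 stuck-at-0

Fault-free values for test 1 (A=1, B=1, C=0): N1=1, N2=1, N3=0, N4=1, N5=1, N6=1, N7=1, giving Y=1. Observed 0.
Test 1: faults giving observed 0 are {N6 stuck-at-0, N7 stuck-at-0}.
Test 2 (A=1, B=1, C=1): fault-free N1=1, N2=1, N3=0, N4=1, N5=1, N6=1, N7=1 → 1; observed 0. Eliminates N6 stuck-at-0.
Only N7 stuck-at-0 is consistent with every test.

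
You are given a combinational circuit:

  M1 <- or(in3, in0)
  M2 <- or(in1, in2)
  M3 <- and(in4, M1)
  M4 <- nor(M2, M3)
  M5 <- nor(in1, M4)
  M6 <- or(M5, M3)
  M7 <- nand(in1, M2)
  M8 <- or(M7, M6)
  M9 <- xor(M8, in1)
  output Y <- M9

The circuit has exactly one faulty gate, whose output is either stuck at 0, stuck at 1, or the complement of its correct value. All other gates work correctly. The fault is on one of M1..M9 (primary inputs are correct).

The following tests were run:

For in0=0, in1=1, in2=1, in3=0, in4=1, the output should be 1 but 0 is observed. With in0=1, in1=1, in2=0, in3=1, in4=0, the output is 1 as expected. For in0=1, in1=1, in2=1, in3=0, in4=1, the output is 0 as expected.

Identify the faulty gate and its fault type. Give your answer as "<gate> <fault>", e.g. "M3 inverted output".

Fault-free values for test 1 (in0=0, in1=1, in2=1, in3=0, in4=1): M1=0, M2=1, M3=0, M4=0, M5=0, M6=0, M7=0, M8=0, M9=1, giving Y=1. Observed 0.
Test 1: faults giving observed 0 are {M1 stuck-at-1, M1 inverted output, M2 stuck-at-0, M2 inverted output, M3 stuck-at-1, M3 inverted output, M5 stuck-at-1, M5 inverted output, M6 stuck-at-1, M6 inverted output, M7 stuck-at-1, M7 inverted output, M8 stuck-at-1, M8 inverted output, M9 stuck-at-0, M9 inverted output}.
Test 2 (in0=1, in1=1, in2=0, in3=1, in4=0): fault-free M1=1, M2=1, M3=0, M4=0, M5=0, M6=0, M7=0, M8=0, M9=1 → 1; observed 1. Eliminates M2 stuck-at-0, M2 inverted output, M3 stuck-at-1, M3 inverted output, M5 stuck-at-1, M5 inverted output, M6 stuck-at-1, M6 inverted output, M7 stuck-at-1, M7 inverted output, M8 stuck-at-1, M8 inverted output, M9 stuck-at-0, M9 inverted output.
Test 3 (in0=1, in1=1, in2=1, in3=0, in4=1): fault-free M1=1, M2=1, M3=1, M4=0, M5=0, M6=1, M7=0, M8=1, M9=0 → 0; observed 0. Eliminates M1 inverted output.
Only M1 stuck-at-1 is consistent with every test.

M1 stuck-at-1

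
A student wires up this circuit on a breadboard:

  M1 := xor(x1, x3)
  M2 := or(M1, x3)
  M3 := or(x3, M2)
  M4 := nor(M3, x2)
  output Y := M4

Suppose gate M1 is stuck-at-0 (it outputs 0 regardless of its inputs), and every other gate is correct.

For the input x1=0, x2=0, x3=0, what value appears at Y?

Propagate with M1 forced: M1=0 [stuck-at-0], M2=0, M3=0, M4=1.
So Y = 1. (Same as the fault-free value — the fault is masked on this input.)

1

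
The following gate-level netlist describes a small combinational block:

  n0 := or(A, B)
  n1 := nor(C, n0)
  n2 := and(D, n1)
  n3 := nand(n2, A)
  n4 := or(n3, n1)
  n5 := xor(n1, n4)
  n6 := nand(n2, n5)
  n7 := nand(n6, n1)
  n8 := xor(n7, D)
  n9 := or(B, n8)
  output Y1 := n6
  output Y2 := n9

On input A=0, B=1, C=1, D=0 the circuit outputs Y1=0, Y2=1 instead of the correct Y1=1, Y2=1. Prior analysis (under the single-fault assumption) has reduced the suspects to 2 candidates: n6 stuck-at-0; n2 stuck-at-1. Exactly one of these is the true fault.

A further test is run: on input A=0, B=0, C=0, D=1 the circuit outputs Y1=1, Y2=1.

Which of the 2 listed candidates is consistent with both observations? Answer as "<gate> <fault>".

Evaluate each candidate on input A=0, B=0, C=0, D=1:
  n6 stuck-at-0: n0=0, n1=1, n2=1, n3=1, n4=1, n5=0, n6=0 [stuck-at-0], n7=1, n8=0, n9=0 → Y1=0, Y2=0 — eliminated
  n2 stuck-at-1: n0=0, n1=1, n2=1 [stuck-at-1], n3=1, n4=1, n5=0, n6=1, n7=0, n8=1, n9=1 → Y1=1, Y2=1 — matches
Only n2 stuck-at-1 reproduces the observed Y1=1, Y2=1.

n2 stuck-at-1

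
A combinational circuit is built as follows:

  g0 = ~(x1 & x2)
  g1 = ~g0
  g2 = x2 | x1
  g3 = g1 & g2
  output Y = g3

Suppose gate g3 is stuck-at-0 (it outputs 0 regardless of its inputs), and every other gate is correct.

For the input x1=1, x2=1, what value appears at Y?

Propagate with g3 forced: g0=0, g1=1, g2=1, g3=0 [stuck-at-0].
So Y = 0. (Without the fault it would be 1.)

0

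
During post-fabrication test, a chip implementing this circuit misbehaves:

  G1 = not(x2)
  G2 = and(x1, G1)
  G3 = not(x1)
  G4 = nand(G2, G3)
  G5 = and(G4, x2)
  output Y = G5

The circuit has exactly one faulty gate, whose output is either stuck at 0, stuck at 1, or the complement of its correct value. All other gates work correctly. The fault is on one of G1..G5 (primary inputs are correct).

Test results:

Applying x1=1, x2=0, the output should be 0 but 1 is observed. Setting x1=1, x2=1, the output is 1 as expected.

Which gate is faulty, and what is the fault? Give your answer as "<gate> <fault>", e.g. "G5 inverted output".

Fault-free values for test 1 (x1=1, x2=0): G1=1, G2=1, G3=0, G4=1, G5=0, giving Y=0. Observed 1.
Test 1: faults giving observed 1 are {G5 stuck-at-1, G5 inverted output}.
Test 2 (x1=1, x2=1): fault-free G1=0, G2=0, G3=0, G4=1, G5=1 → 1; observed 1. Eliminates G5 inverted output.
Only G5 stuck-at-1 is consistent with every test.

G5 stuck-at-1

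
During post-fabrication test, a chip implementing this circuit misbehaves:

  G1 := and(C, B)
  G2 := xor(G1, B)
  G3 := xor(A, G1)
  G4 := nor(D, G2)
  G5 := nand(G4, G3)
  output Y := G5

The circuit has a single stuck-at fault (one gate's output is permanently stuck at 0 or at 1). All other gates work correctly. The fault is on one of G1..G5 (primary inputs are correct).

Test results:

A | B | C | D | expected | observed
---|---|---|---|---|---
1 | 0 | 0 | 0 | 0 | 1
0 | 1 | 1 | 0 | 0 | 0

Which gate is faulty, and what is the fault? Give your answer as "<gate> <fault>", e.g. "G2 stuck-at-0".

Fault-free values for test 1 (A=1, B=0, C=0, D=0): G1=0, G2=0, G3=1, G4=1, G5=0, giving Y=0. Observed 1.
Test 1: faults giving observed 1 are {G1 stuck-at-1, G2 stuck-at-1, G3 stuck-at-0, G4 stuck-at-0, G5 stuck-at-1}.
Test 2 (A=0, B=1, C=1, D=0): fault-free G1=1, G2=0, G3=1, G4=1, G5=0 → 0; observed 0. Eliminates G2 stuck-at-1, G3 stuck-at-0, G4 stuck-at-0, G5 stuck-at-1.
Only G1 stuck-at-1 is consistent with every test.

G1 stuck-at-1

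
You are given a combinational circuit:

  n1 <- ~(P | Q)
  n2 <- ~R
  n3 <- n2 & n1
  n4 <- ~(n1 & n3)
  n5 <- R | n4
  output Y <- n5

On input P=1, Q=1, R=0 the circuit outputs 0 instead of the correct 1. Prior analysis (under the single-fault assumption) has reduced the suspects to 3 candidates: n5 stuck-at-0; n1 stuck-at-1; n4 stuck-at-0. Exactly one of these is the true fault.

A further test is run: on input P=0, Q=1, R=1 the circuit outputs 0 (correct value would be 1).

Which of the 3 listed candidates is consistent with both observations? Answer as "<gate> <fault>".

n5 stuck-at-0

Evaluate each candidate on input P=0, Q=1, R=1:
  n5 stuck-at-0: n1=0, n2=0, n3=0, n4=1, n5=0 [stuck-at-0] → 0 — matches
  n1 stuck-at-1: n1=1 [stuck-at-1], n2=0, n3=0, n4=1, n5=1 → 1 — eliminated
  n4 stuck-at-0: n1=0, n2=0, n3=0, n4=0 [stuck-at-0], n5=1 → 1 — eliminated
Only n5 stuck-at-0 reproduces the observed 0.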